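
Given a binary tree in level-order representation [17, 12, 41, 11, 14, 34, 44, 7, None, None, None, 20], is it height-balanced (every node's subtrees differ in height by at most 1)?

Tree (level-order array): [17, 12, 41, 11, 14, 34, 44, 7, None, None, None, 20]
Definition: a tree is height-balanced if, at every node, |h(left) - h(right)| <= 1 (empty subtree has height -1).
Bottom-up per-node check:
  node 7: h_left=-1, h_right=-1, diff=0 [OK], height=0
  node 11: h_left=0, h_right=-1, diff=1 [OK], height=1
  node 14: h_left=-1, h_right=-1, diff=0 [OK], height=0
  node 12: h_left=1, h_right=0, diff=1 [OK], height=2
  node 20: h_left=-1, h_right=-1, diff=0 [OK], height=0
  node 34: h_left=0, h_right=-1, diff=1 [OK], height=1
  node 44: h_left=-1, h_right=-1, diff=0 [OK], height=0
  node 41: h_left=1, h_right=0, diff=1 [OK], height=2
  node 17: h_left=2, h_right=2, diff=0 [OK], height=3
All nodes satisfy the balance condition.
Result: Balanced


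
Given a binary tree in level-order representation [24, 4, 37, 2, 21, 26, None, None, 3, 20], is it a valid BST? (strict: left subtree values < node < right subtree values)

Level-order array: [24, 4, 37, 2, 21, 26, None, None, 3, 20]
Validate using subtree bounds (lo, hi): at each node, require lo < value < hi,
then recurse left with hi=value and right with lo=value.
Preorder trace (stopping at first violation):
  at node 24 with bounds (-inf, +inf): OK
  at node 4 with bounds (-inf, 24): OK
  at node 2 with bounds (-inf, 4): OK
  at node 3 with bounds (2, 4): OK
  at node 21 with bounds (4, 24): OK
  at node 20 with bounds (4, 21): OK
  at node 37 with bounds (24, +inf): OK
  at node 26 with bounds (24, 37): OK
No violation found at any node.
Result: Valid BST


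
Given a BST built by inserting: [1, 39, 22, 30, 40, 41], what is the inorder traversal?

Tree insertion order: [1, 39, 22, 30, 40, 41]
Tree (level-order array): [1, None, 39, 22, 40, None, 30, None, 41]
Inorder traversal: [1, 22, 30, 39, 40, 41]


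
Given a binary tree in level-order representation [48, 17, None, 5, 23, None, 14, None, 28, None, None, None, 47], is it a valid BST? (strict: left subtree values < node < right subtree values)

Level-order array: [48, 17, None, 5, 23, None, 14, None, 28, None, None, None, 47]
Validate using subtree bounds (lo, hi): at each node, require lo < value < hi,
then recurse left with hi=value and right with lo=value.
Preorder trace (stopping at first violation):
  at node 48 with bounds (-inf, +inf): OK
  at node 17 with bounds (-inf, 48): OK
  at node 5 with bounds (-inf, 17): OK
  at node 14 with bounds (5, 17): OK
  at node 23 with bounds (17, 48): OK
  at node 28 with bounds (23, 48): OK
  at node 47 with bounds (28, 48): OK
No violation found at any node.
Result: Valid BST


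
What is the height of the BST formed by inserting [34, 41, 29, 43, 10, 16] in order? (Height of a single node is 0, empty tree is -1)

Insertion order: [34, 41, 29, 43, 10, 16]
Tree (level-order array): [34, 29, 41, 10, None, None, 43, None, 16]
Compute height bottom-up (empty subtree = -1):
  height(16) = 1 + max(-1, -1) = 0
  height(10) = 1 + max(-1, 0) = 1
  height(29) = 1 + max(1, -1) = 2
  height(43) = 1 + max(-1, -1) = 0
  height(41) = 1 + max(-1, 0) = 1
  height(34) = 1 + max(2, 1) = 3
Height = 3


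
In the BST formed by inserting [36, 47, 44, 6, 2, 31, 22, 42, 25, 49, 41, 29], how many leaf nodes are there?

Tree built from: [36, 47, 44, 6, 2, 31, 22, 42, 25, 49, 41, 29]
Tree (level-order array): [36, 6, 47, 2, 31, 44, 49, None, None, 22, None, 42, None, None, None, None, 25, 41, None, None, 29]
Rule: A leaf has 0 children.
Per-node child counts:
  node 36: 2 child(ren)
  node 6: 2 child(ren)
  node 2: 0 child(ren)
  node 31: 1 child(ren)
  node 22: 1 child(ren)
  node 25: 1 child(ren)
  node 29: 0 child(ren)
  node 47: 2 child(ren)
  node 44: 1 child(ren)
  node 42: 1 child(ren)
  node 41: 0 child(ren)
  node 49: 0 child(ren)
Matching nodes: [2, 29, 41, 49]
Count of leaf nodes: 4


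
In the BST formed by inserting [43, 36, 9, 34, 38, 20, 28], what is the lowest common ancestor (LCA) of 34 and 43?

Tree insertion order: [43, 36, 9, 34, 38, 20, 28]
Tree (level-order array): [43, 36, None, 9, 38, None, 34, None, None, 20, None, None, 28]
In a BST, the LCA of p=34, q=43 is the first node v on the
root-to-leaf path with p <= v <= q (go left if both < v, right if both > v).
Walk from root:
  at 43: 34 <= 43 <= 43, this is the LCA
LCA = 43


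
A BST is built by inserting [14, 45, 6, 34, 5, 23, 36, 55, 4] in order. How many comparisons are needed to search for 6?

Search path for 6: 14 -> 6
Found: True
Comparisons: 2


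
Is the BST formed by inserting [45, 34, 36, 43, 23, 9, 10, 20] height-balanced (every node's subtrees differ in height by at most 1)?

Tree (level-order array): [45, 34, None, 23, 36, 9, None, None, 43, None, 10, None, None, None, 20]
Definition: a tree is height-balanced if, at every node, |h(left) - h(right)| <= 1 (empty subtree has height -1).
Bottom-up per-node check:
  node 20: h_left=-1, h_right=-1, diff=0 [OK], height=0
  node 10: h_left=-1, h_right=0, diff=1 [OK], height=1
  node 9: h_left=-1, h_right=1, diff=2 [FAIL (|-1-1|=2 > 1)], height=2
  node 23: h_left=2, h_right=-1, diff=3 [FAIL (|2--1|=3 > 1)], height=3
  node 43: h_left=-1, h_right=-1, diff=0 [OK], height=0
  node 36: h_left=-1, h_right=0, diff=1 [OK], height=1
  node 34: h_left=3, h_right=1, diff=2 [FAIL (|3-1|=2 > 1)], height=4
  node 45: h_left=4, h_right=-1, diff=5 [FAIL (|4--1|=5 > 1)], height=5
Node 9 violates the condition: |-1 - 1| = 2 > 1.
Result: Not balanced


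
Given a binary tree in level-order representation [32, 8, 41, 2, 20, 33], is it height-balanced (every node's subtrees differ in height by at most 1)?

Tree (level-order array): [32, 8, 41, 2, 20, 33]
Definition: a tree is height-balanced if, at every node, |h(left) - h(right)| <= 1 (empty subtree has height -1).
Bottom-up per-node check:
  node 2: h_left=-1, h_right=-1, diff=0 [OK], height=0
  node 20: h_left=-1, h_right=-1, diff=0 [OK], height=0
  node 8: h_left=0, h_right=0, diff=0 [OK], height=1
  node 33: h_left=-1, h_right=-1, diff=0 [OK], height=0
  node 41: h_left=0, h_right=-1, diff=1 [OK], height=1
  node 32: h_left=1, h_right=1, diff=0 [OK], height=2
All nodes satisfy the balance condition.
Result: Balanced


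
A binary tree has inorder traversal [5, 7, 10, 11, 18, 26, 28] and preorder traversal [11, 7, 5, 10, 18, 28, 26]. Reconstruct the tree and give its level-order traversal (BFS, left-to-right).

Inorder:  [5, 7, 10, 11, 18, 26, 28]
Preorder: [11, 7, 5, 10, 18, 28, 26]
Algorithm: preorder visits root first, so consume preorder in order;
for each root, split the current inorder slice at that value into
left-subtree inorder and right-subtree inorder, then recurse.
Recursive splits:
  root=11; inorder splits into left=[5, 7, 10], right=[18, 26, 28]
  root=7; inorder splits into left=[5], right=[10]
  root=5; inorder splits into left=[], right=[]
  root=10; inorder splits into left=[], right=[]
  root=18; inorder splits into left=[], right=[26, 28]
  root=28; inorder splits into left=[26], right=[]
  root=26; inorder splits into left=[], right=[]
Reconstructed level-order: [11, 7, 18, 5, 10, 28, 26]


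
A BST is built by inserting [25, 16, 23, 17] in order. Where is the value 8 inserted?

Starting tree (level order): [25, 16, None, None, 23, 17]
Insertion path: 25 -> 16
Result: insert 8 as left child of 16
Final tree (level order): [25, 16, None, 8, 23, None, None, 17]


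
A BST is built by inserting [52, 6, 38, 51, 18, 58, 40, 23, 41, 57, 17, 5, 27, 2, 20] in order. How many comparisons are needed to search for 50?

Search path for 50: 52 -> 6 -> 38 -> 51 -> 40 -> 41
Found: False
Comparisons: 6


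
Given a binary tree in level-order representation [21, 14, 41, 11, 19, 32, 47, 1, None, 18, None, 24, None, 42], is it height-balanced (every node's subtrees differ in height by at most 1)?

Tree (level-order array): [21, 14, 41, 11, 19, 32, 47, 1, None, 18, None, 24, None, 42]
Definition: a tree is height-balanced if, at every node, |h(left) - h(right)| <= 1 (empty subtree has height -1).
Bottom-up per-node check:
  node 1: h_left=-1, h_right=-1, diff=0 [OK], height=0
  node 11: h_left=0, h_right=-1, diff=1 [OK], height=1
  node 18: h_left=-1, h_right=-1, diff=0 [OK], height=0
  node 19: h_left=0, h_right=-1, diff=1 [OK], height=1
  node 14: h_left=1, h_right=1, diff=0 [OK], height=2
  node 24: h_left=-1, h_right=-1, diff=0 [OK], height=0
  node 32: h_left=0, h_right=-1, diff=1 [OK], height=1
  node 42: h_left=-1, h_right=-1, diff=0 [OK], height=0
  node 47: h_left=0, h_right=-1, diff=1 [OK], height=1
  node 41: h_left=1, h_right=1, diff=0 [OK], height=2
  node 21: h_left=2, h_right=2, diff=0 [OK], height=3
All nodes satisfy the balance condition.
Result: Balanced


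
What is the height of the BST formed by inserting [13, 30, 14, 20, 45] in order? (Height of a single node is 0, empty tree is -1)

Insertion order: [13, 30, 14, 20, 45]
Tree (level-order array): [13, None, 30, 14, 45, None, 20]
Compute height bottom-up (empty subtree = -1):
  height(20) = 1 + max(-1, -1) = 0
  height(14) = 1 + max(-1, 0) = 1
  height(45) = 1 + max(-1, -1) = 0
  height(30) = 1 + max(1, 0) = 2
  height(13) = 1 + max(-1, 2) = 3
Height = 3


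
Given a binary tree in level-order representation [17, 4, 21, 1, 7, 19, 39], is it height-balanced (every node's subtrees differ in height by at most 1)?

Tree (level-order array): [17, 4, 21, 1, 7, 19, 39]
Definition: a tree is height-balanced if, at every node, |h(left) - h(right)| <= 1 (empty subtree has height -1).
Bottom-up per-node check:
  node 1: h_left=-1, h_right=-1, diff=0 [OK], height=0
  node 7: h_left=-1, h_right=-1, diff=0 [OK], height=0
  node 4: h_left=0, h_right=0, diff=0 [OK], height=1
  node 19: h_left=-1, h_right=-1, diff=0 [OK], height=0
  node 39: h_left=-1, h_right=-1, diff=0 [OK], height=0
  node 21: h_left=0, h_right=0, diff=0 [OK], height=1
  node 17: h_left=1, h_right=1, diff=0 [OK], height=2
All nodes satisfy the balance condition.
Result: Balanced


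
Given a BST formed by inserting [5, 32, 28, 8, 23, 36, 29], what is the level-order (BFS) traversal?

Tree insertion order: [5, 32, 28, 8, 23, 36, 29]
Tree (level-order array): [5, None, 32, 28, 36, 8, 29, None, None, None, 23]
BFS from the root, enqueuing left then right child of each popped node:
  queue [5] -> pop 5, enqueue [32], visited so far: [5]
  queue [32] -> pop 32, enqueue [28, 36], visited so far: [5, 32]
  queue [28, 36] -> pop 28, enqueue [8, 29], visited so far: [5, 32, 28]
  queue [36, 8, 29] -> pop 36, enqueue [none], visited so far: [5, 32, 28, 36]
  queue [8, 29] -> pop 8, enqueue [23], visited so far: [5, 32, 28, 36, 8]
  queue [29, 23] -> pop 29, enqueue [none], visited so far: [5, 32, 28, 36, 8, 29]
  queue [23] -> pop 23, enqueue [none], visited so far: [5, 32, 28, 36, 8, 29, 23]
Result: [5, 32, 28, 36, 8, 29, 23]


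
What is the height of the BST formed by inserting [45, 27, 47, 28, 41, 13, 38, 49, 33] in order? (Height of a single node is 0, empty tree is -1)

Insertion order: [45, 27, 47, 28, 41, 13, 38, 49, 33]
Tree (level-order array): [45, 27, 47, 13, 28, None, 49, None, None, None, 41, None, None, 38, None, 33]
Compute height bottom-up (empty subtree = -1):
  height(13) = 1 + max(-1, -1) = 0
  height(33) = 1 + max(-1, -1) = 0
  height(38) = 1 + max(0, -1) = 1
  height(41) = 1 + max(1, -1) = 2
  height(28) = 1 + max(-1, 2) = 3
  height(27) = 1 + max(0, 3) = 4
  height(49) = 1 + max(-1, -1) = 0
  height(47) = 1 + max(-1, 0) = 1
  height(45) = 1 + max(4, 1) = 5
Height = 5


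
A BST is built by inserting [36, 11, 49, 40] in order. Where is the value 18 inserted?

Starting tree (level order): [36, 11, 49, None, None, 40]
Insertion path: 36 -> 11
Result: insert 18 as right child of 11
Final tree (level order): [36, 11, 49, None, 18, 40]


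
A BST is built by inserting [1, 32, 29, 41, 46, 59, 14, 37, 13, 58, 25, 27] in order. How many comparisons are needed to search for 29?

Search path for 29: 1 -> 32 -> 29
Found: True
Comparisons: 3


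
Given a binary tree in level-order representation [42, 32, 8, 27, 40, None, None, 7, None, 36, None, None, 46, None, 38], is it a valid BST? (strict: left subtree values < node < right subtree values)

Level-order array: [42, 32, 8, 27, 40, None, None, 7, None, 36, None, None, 46, None, 38]
Validate using subtree bounds (lo, hi): at each node, require lo < value < hi,
then recurse left with hi=value and right with lo=value.
Preorder trace (stopping at first violation):
  at node 42 with bounds (-inf, +inf): OK
  at node 32 with bounds (-inf, 42): OK
  at node 27 with bounds (-inf, 32): OK
  at node 7 with bounds (-inf, 27): OK
  at node 46 with bounds (7, 27): VIOLATION
Node 46 violates its bound: not (7 < 46 < 27).
Result: Not a valid BST


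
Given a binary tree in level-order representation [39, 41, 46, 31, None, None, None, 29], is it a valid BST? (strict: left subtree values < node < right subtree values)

Level-order array: [39, 41, 46, 31, None, None, None, 29]
Validate using subtree bounds (lo, hi): at each node, require lo < value < hi,
then recurse left with hi=value and right with lo=value.
Preorder trace (stopping at first violation):
  at node 39 with bounds (-inf, +inf): OK
  at node 41 with bounds (-inf, 39): VIOLATION
Node 41 violates its bound: not (-inf < 41 < 39).
Result: Not a valid BST


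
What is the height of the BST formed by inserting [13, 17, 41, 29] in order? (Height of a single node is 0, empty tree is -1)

Insertion order: [13, 17, 41, 29]
Tree (level-order array): [13, None, 17, None, 41, 29]
Compute height bottom-up (empty subtree = -1):
  height(29) = 1 + max(-1, -1) = 0
  height(41) = 1 + max(0, -1) = 1
  height(17) = 1 + max(-1, 1) = 2
  height(13) = 1 + max(-1, 2) = 3
Height = 3


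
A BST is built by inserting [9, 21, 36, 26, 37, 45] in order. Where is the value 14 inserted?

Starting tree (level order): [9, None, 21, None, 36, 26, 37, None, None, None, 45]
Insertion path: 9 -> 21
Result: insert 14 as left child of 21
Final tree (level order): [9, None, 21, 14, 36, None, None, 26, 37, None, None, None, 45]


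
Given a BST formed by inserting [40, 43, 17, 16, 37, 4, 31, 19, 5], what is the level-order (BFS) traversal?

Tree insertion order: [40, 43, 17, 16, 37, 4, 31, 19, 5]
Tree (level-order array): [40, 17, 43, 16, 37, None, None, 4, None, 31, None, None, 5, 19]
BFS from the root, enqueuing left then right child of each popped node:
  queue [40] -> pop 40, enqueue [17, 43], visited so far: [40]
  queue [17, 43] -> pop 17, enqueue [16, 37], visited so far: [40, 17]
  queue [43, 16, 37] -> pop 43, enqueue [none], visited so far: [40, 17, 43]
  queue [16, 37] -> pop 16, enqueue [4], visited so far: [40, 17, 43, 16]
  queue [37, 4] -> pop 37, enqueue [31], visited so far: [40, 17, 43, 16, 37]
  queue [4, 31] -> pop 4, enqueue [5], visited so far: [40, 17, 43, 16, 37, 4]
  queue [31, 5] -> pop 31, enqueue [19], visited so far: [40, 17, 43, 16, 37, 4, 31]
  queue [5, 19] -> pop 5, enqueue [none], visited so far: [40, 17, 43, 16, 37, 4, 31, 5]
  queue [19] -> pop 19, enqueue [none], visited so far: [40, 17, 43, 16, 37, 4, 31, 5, 19]
Result: [40, 17, 43, 16, 37, 4, 31, 5, 19]


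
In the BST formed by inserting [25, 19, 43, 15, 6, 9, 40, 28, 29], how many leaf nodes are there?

Tree built from: [25, 19, 43, 15, 6, 9, 40, 28, 29]
Tree (level-order array): [25, 19, 43, 15, None, 40, None, 6, None, 28, None, None, 9, None, 29]
Rule: A leaf has 0 children.
Per-node child counts:
  node 25: 2 child(ren)
  node 19: 1 child(ren)
  node 15: 1 child(ren)
  node 6: 1 child(ren)
  node 9: 0 child(ren)
  node 43: 1 child(ren)
  node 40: 1 child(ren)
  node 28: 1 child(ren)
  node 29: 0 child(ren)
Matching nodes: [9, 29]
Count of leaf nodes: 2


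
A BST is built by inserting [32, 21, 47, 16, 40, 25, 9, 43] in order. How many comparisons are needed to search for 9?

Search path for 9: 32 -> 21 -> 16 -> 9
Found: True
Comparisons: 4


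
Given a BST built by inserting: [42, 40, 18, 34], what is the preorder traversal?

Tree insertion order: [42, 40, 18, 34]
Tree (level-order array): [42, 40, None, 18, None, None, 34]
Preorder traversal: [42, 40, 18, 34]


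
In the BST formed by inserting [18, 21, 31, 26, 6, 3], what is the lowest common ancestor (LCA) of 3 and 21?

Tree insertion order: [18, 21, 31, 26, 6, 3]
Tree (level-order array): [18, 6, 21, 3, None, None, 31, None, None, 26]
In a BST, the LCA of p=3, q=21 is the first node v on the
root-to-leaf path with p <= v <= q (go left if both < v, right if both > v).
Walk from root:
  at 18: 3 <= 18 <= 21, this is the LCA
LCA = 18


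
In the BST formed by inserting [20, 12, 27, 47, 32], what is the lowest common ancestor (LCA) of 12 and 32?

Tree insertion order: [20, 12, 27, 47, 32]
Tree (level-order array): [20, 12, 27, None, None, None, 47, 32]
In a BST, the LCA of p=12, q=32 is the first node v on the
root-to-leaf path with p <= v <= q (go left if both < v, right if both > v).
Walk from root:
  at 20: 12 <= 20 <= 32, this is the LCA
LCA = 20


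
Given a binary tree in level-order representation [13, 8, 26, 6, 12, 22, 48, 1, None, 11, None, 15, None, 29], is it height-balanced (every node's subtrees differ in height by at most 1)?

Tree (level-order array): [13, 8, 26, 6, 12, 22, 48, 1, None, 11, None, 15, None, 29]
Definition: a tree is height-balanced if, at every node, |h(left) - h(right)| <= 1 (empty subtree has height -1).
Bottom-up per-node check:
  node 1: h_left=-1, h_right=-1, diff=0 [OK], height=0
  node 6: h_left=0, h_right=-1, diff=1 [OK], height=1
  node 11: h_left=-1, h_right=-1, diff=0 [OK], height=0
  node 12: h_left=0, h_right=-1, diff=1 [OK], height=1
  node 8: h_left=1, h_right=1, diff=0 [OK], height=2
  node 15: h_left=-1, h_right=-1, diff=0 [OK], height=0
  node 22: h_left=0, h_right=-1, diff=1 [OK], height=1
  node 29: h_left=-1, h_right=-1, diff=0 [OK], height=0
  node 48: h_left=0, h_right=-1, diff=1 [OK], height=1
  node 26: h_left=1, h_right=1, diff=0 [OK], height=2
  node 13: h_left=2, h_right=2, diff=0 [OK], height=3
All nodes satisfy the balance condition.
Result: Balanced


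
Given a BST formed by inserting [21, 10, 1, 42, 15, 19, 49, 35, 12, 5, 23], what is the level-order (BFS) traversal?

Tree insertion order: [21, 10, 1, 42, 15, 19, 49, 35, 12, 5, 23]
Tree (level-order array): [21, 10, 42, 1, 15, 35, 49, None, 5, 12, 19, 23]
BFS from the root, enqueuing left then right child of each popped node:
  queue [21] -> pop 21, enqueue [10, 42], visited so far: [21]
  queue [10, 42] -> pop 10, enqueue [1, 15], visited so far: [21, 10]
  queue [42, 1, 15] -> pop 42, enqueue [35, 49], visited so far: [21, 10, 42]
  queue [1, 15, 35, 49] -> pop 1, enqueue [5], visited so far: [21, 10, 42, 1]
  queue [15, 35, 49, 5] -> pop 15, enqueue [12, 19], visited so far: [21, 10, 42, 1, 15]
  queue [35, 49, 5, 12, 19] -> pop 35, enqueue [23], visited so far: [21, 10, 42, 1, 15, 35]
  queue [49, 5, 12, 19, 23] -> pop 49, enqueue [none], visited so far: [21, 10, 42, 1, 15, 35, 49]
  queue [5, 12, 19, 23] -> pop 5, enqueue [none], visited so far: [21, 10, 42, 1, 15, 35, 49, 5]
  queue [12, 19, 23] -> pop 12, enqueue [none], visited so far: [21, 10, 42, 1, 15, 35, 49, 5, 12]
  queue [19, 23] -> pop 19, enqueue [none], visited so far: [21, 10, 42, 1, 15, 35, 49, 5, 12, 19]
  queue [23] -> pop 23, enqueue [none], visited so far: [21, 10, 42, 1, 15, 35, 49, 5, 12, 19, 23]
Result: [21, 10, 42, 1, 15, 35, 49, 5, 12, 19, 23]


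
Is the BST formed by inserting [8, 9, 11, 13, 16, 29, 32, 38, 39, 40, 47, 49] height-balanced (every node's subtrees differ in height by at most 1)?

Tree (level-order array): [8, None, 9, None, 11, None, 13, None, 16, None, 29, None, 32, None, 38, None, 39, None, 40, None, 47, None, 49]
Definition: a tree is height-balanced if, at every node, |h(left) - h(right)| <= 1 (empty subtree has height -1).
Bottom-up per-node check:
  node 49: h_left=-1, h_right=-1, diff=0 [OK], height=0
  node 47: h_left=-1, h_right=0, diff=1 [OK], height=1
  node 40: h_left=-1, h_right=1, diff=2 [FAIL (|-1-1|=2 > 1)], height=2
  node 39: h_left=-1, h_right=2, diff=3 [FAIL (|-1-2|=3 > 1)], height=3
  node 38: h_left=-1, h_right=3, diff=4 [FAIL (|-1-3|=4 > 1)], height=4
  node 32: h_left=-1, h_right=4, diff=5 [FAIL (|-1-4|=5 > 1)], height=5
  node 29: h_left=-1, h_right=5, diff=6 [FAIL (|-1-5|=6 > 1)], height=6
  node 16: h_left=-1, h_right=6, diff=7 [FAIL (|-1-6|=7 > 1)], height=7
  node 13: h_left=-1, h_right=7, diff=8 [FAIL (|-1-7|=8 > 1)], height=8
  node 11: h_left=-1, h_right=8, diff=9 [FAIL (|-1-8|=9 > 1)], height=9
  node 9: h_left=-1, h_right=9, diff=10 [FAIL (|-1-9|=10 > 1)], height=10
  node 8: h_left=-1, h_right=10, diff=11 [FAIL (|-1-10|=11 > 1)], height=11
Node 40 violates the condition: |-1 - 1| = 2 > 1.
Result: Not balanced


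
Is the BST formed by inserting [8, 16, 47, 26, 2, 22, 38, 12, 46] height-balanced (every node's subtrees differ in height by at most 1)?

Tree (level-order array): [8, 2, 16, None, None, 12, 47, None, None, 26, None, 22, 38, None, None, None, 46]
Definition: a tree is height-balanced if, at every node, |h(left) - h(right)| <= 1 (empty subtree has height -1).
Bottom-up per-node check:
  node 2: h_left=-1, h_right=-1, diff=0 [OK], height=0
  node 12: h_left=-1, h_right=-1, diff=0 [OK], height=0
  node 22: h_left=-1, h_right=-1, diff=0 [OK], height=0
  node 46: h_left=-1, h_right=-1, diff=0 [OK], height=0
  node 38: h_left=-1, h_right=0, diff=1 [OK], height=1
  node 26: h_left=0, h_right=1, diff=1 [OK], height=2
  node 47: h_left=2, h_right=-1, diff=3 [FAIL (|2--1|=3 > 1)], height=3
  node 16: h_left=0, h_right=3, diff=3 [FAIL (|0-3|=3 > 1)], height=4
  node 8: h_left=0, h_right=4, diff=4 [FAIL (|0-4|=4 > 1)], height=5
Node 47 violates the condition: |2 - -1| = 3 > 1.
Result: Not balanced


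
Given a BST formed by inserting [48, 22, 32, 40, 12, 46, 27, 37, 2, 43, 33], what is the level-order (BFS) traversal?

Tree insertion order: [48, 22, 32, 40, 12, 46, 27, 37, 2, 43, 33]
Tree (level-order array): [48, 22, None, 12, 32, 2, None, 27, 40, None, None, None, None, 37, 46, 33, None, 43]
BFS from the root, enqueuing left then right child of each popped node:
  queue [48] -> pop 48, enqueue [22], visited so far: [48]
  queue [22] -> pop 22, enqueue [12, 32], visited so far: [48, 22]
  queue [12, 32] -> pop 12, enqueue [2], visited so far: [48, 22, 12]
  queue [32, 2] -> pop 32, enqueue [27, 40], visited so far: [48, 22, 12, 32]
  queue [2, 27, 40] -> pop 2, enqueue [none], visited so far: [48, 22, 12, 32, 2]
  queue [27, 40] -> pop 27, enqueue [none], visited so far: [48, 22, 12, 32, 2, 27]
  queue [40] -> pop 40, enqueue [37, 46], visited so far: [48, 22, 12, 32, 2, 27, 40]
  queue [37, 46] -> pop 37, enqueue [33], visited so far: [48, 22, 12, 32, 2, 27, 40, 37]
  queue [46, 33] -> pop 46, enqueue [43], visited so far: [48, 22, 12, 32, 2, 27, 40, 37, 46]
  queue [33, 43] -> pop 33, enqueue [none], visited so far: [48, 22, 12, 32, 2, 27, 40, 37, 46, 33]
  queue [43] -> pop 43, enqueue [none], visited so far: [48, 22, 12, 32, 2, 27, 40, 37, 46, 33, 43]
Result: [48, 22, 12, 32, 2, 27, 40, 37, 46, 33, 43]


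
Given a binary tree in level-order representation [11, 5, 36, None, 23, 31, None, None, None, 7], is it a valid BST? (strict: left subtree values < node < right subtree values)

Level-order array: [11, 5, 36, None, 23, 31, None, None, None, 7]
Validate using subtree bounds (lo, hi): at each node, require lo < value < hi,
then recurse left with hi=value and right with lo=value.
Preorder trace (stopping at first violation):
  at node 11 with bounds (-inf, +inf): OK
  at node 5 with bounds (-inf, 11): OK
  at node 23 with bounds (5, 11): VIOLATION
Node 23 violates its bound: not (5 < 23 < 11).
Result: Not a valid BST


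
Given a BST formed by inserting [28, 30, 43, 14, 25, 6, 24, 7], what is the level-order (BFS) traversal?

Tree insertion order: [28, 30, 43, 14, 25, 6, 24, 7]
Tree (level-order array): [28, 14, 30, 6, 25, None, 43, None, 7, 24]
BFS from the root, enqueuing left then right child of each popped node:
  queue [28] -> pop 28, enqueue [14, 30], visited so far: [28]
  queue [14, 30] -> pop 14, enqueue [6, 25], visited so far: [28, 14]
  queue [30, 6, 25] -> pop 30, enqueue [43], visited so far: [28, 14, 30]
  queue [6, 25, 43] -> pop 6, enqueue [7], visited so far: [28, 14, 30, 6]
  queue [25, 43, 7] -> pop 25, enqueue [24], visited so far: [28, 14, 30, 6, 25]
  queue [43, 7, 24] -> pop 43, enqueue [none], visited so far: [28, 14, 30, 6, 25, 43]
  queue [7, 24] -> pop 7, enqueue [none], visited so far: [28, 14, 30, 6, 25, 43, 7]
  queue [24] -> pop 24, enqueue [none], visited so far: [28, 14, 30, 6, 25, 43, 7, 24]
Result: [28, 14, 30, 6, 25, 43, 7, 24]


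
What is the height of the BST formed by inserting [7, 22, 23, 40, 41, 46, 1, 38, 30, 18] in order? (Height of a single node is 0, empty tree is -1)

Insertion order: [7, 22, 23, 40, 41, 46, 1, 38, 30, 18]
Tree (level-order array): [7, 1, 22, None, None, 18, 23, None, None, None, 40, 38, 41, 30, None, None, 46]
Compute height bottom-up (empty subtree = -1):
  height(1) = 1 + max(-1, -1) = 0
  height(18) = 1 + max(-1, -1) = 0
  height(30) = 1 + max(-1, -1) = 0
  height(38) = 1 + max(0, -1) = 1
  height(46) = 1 + max(-1, -1) = 0
  height(41) = 1 + max(-1, 0) = 1
  height(40) = 1 + max(1, 1) = 2
  height(23) = 1 + max(-1, 2) = 3
  height(22) = 1 + max(0, 3) = 4
  height(7) = 1 + max(0, 4) = 5
Height = 5


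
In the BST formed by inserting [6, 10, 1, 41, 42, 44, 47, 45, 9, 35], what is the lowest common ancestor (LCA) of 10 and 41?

Tree insertion order: [6, 10, 1, 41, 42, 44, 47, 45, 9, 35]
Tree (level-order array): [6, 1, 10, None, None, 9, 41, None, None, 35, 42, None, None, None, 44, None, 47, 45]
In a BST, the LCA of p=10, q=41 is the first node v on the
root-to-leaf path with p <= v <= q (go left if both < v, right if both > v).
Walk from root:
  at 6: both 10 and 41 > 6, go right
  at 10: 10 <= 10 <= 41, this is the LCA
LCA = 10


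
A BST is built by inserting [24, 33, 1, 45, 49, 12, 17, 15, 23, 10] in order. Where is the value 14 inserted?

Starting tree (level order): [24, 1, 33, None, 12, None, 45, 10, 17, None, 49, None, None, 15, 23]
Insertion path: 24 -> 1 -> 12 -> 17 -> 15
Result: insert 14 as left child of 15
Final tree (level order): [24, 1, 33, None, 12, None, 45, 10, 17, None, 49, None, None, 15, 23, None, None, 14]


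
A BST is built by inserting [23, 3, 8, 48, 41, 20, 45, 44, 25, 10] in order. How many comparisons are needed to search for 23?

Search path for 23: 23
Found: True
Comparisons: 1


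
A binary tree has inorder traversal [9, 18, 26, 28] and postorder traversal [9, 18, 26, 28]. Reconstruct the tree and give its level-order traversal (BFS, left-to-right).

Inorder:   [9, 18, 26, 28]
Postorder: [9, 18, 26, 28]
Algorithm: postorder visits root last, so walk postorder right-to-left;
each value is the root of the current inorder slice — split it at that
value, recurse on the right subtree first, then the left.
Recursive splits:
  root=28; inorder splits into left=[9, 18, 26], right=[]
  root=26; inorder splits into left=[9, 18], right=[]
  root=18; inorder splits into left=[9], right=[]
  root=9; inorder splits into left=[], right=[]
Reconstructed level-order: [28, 26, 18, 9]


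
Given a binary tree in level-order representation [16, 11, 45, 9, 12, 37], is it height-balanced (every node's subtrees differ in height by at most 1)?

Tree (level-order array): [16, 11, 45, 9, 12, 37]
Definition: a tree is height-balanced if, at every node, |h(left) - h(right)| <= 1 (empty subtree has height -1).
Bottom-up per-node check:
  node 9: h_left=-1, h_right=-1, diff=0 [OK], height=0
  node 12: h_left=-1, h_right=-1, diff=0 [OK], height=0
  node 11: h_left=0, h_right=0, diff=0 [OK], height=1
  node 37: h_left=-1, h_right=-1, diff=0 [OK], height=0
  node 45: h_left=0, h_right=-1, diff=1 [OK], height=1
  node 16: h_left=1, h_right=1, diff=0 [OK], height=2
All nodes satisfy the balance condition.
Result: Balanced


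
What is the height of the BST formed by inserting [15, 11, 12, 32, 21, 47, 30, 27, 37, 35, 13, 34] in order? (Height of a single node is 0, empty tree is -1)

Insertion order: [15, 11, 12, 32, 21, 47, 30, 27, 37, 35, 13, 34]
Tree (level-order array): [15, 11, 32, None, 12, 21, 47, None, 13, None, 30, 37, None, None, None, 27, None, 35, None, None, None, 34]
Compute height bottom-up (empty subtree = -1):
  height(13) = 1 + max(-1, -1) = 0
  height(12) = 1 + max(-1, 0) = 1
  height(11) = 1 + max(-1, 1) = 2
  height(27) = 1 + max(-1, -1) = 0
  height(30) = 1 + max(0, -1) = 1
  height(21) = 1 + max(-1, 1) = 2
  height(34) = 1 + max(-1, -1) = 0
  height(35) = 1 + max(0, -1) = 1
  height(37) = 1 + max(1, -1) = 2
  height(47) = 1 + max(2, -1) = 3
  height(32) = 1 + max(2, 3) = 4
  height(15) = 1 + max(2, 4) = 5
Height = 5


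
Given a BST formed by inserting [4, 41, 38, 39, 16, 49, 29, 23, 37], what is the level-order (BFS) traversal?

Tree insertion order: [4, 41, 38, 39, 16, 49, 29, 23, 37]
Tree (level-order array): [4, None, 41, 38, 49, 16, 39, None, None, None, 29, None, None, 23, 37]
BFS from the root, enqueuing left then right child of each popped node:
  queue [4] -> pop 4, enqueue [41], visited so far: [4]
  queue [41] -> pop 41, enqueue [38, 49], visited so far: [4, 41]
  queue [38, 49] -> pop 38, enqueue [16, 39], visited so far: [4, 41, 38]
  queue [49, 16, 39] -> pop 49, enqueue [none], visited so far: [4, 41, 38, 49]
  queue [16, 39] -> pop 16, enqueue [29], visited so far: [4, 41, 38, 49, 16]
  queue [39, 29] -> pop 39, enqueue [none], visited so far: [4, 41, 38, 49, 16, 39]
  queue [29] -> pop 29, enqueue [23, 37], visited so far: [4, 41, 38, 49, 16, 39, 29]
  queue [23, 37] -> pop 23, enqueue [none], visited so far: [4, 41, 38, 49, 16, 39, 29, 23]
  queue [37] -> pop 37, enqueue [none], visited so far: [4, 41, 38, 49, 16, 39, 29, 23, 37]
Result: [4, 41, 38, 49, 16, 39, 29, 23, 37]


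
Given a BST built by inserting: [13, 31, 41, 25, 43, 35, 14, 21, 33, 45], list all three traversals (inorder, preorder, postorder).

Tree insertion order: [13, 31, 41, 25, 43, 35, 14, 21, 33, 45]
Tree (level-order array): [13, None, 31, 25, 41, 14, None, 35, 43, None, 21, 33, None, None, 45]
Inorder (L, root, R): [13, 14, 21, 25, 31, 33, 35, 41, 43, 45]
Preorder (root, L, R): [13, 31, 25, 14, 21, 41, 35, 33, 43, 45]
Postorder (L, R, root): [21, 14, 25, 33, 35, 45, 43, 41, 31, 13]


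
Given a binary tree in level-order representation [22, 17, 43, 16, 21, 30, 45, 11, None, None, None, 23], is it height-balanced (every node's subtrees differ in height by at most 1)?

Tree (level-order array): [22, 17, 43, 16, 21, 30, 45, 11, None, None, None, 23]
Definition: a tree is height-balanced if, at every node, |h(left) - h(right)| <= 1 (empty subtree has height -1).
Bottom-up per-node check:
  node 11: h_left=-1, h_right=-1, diff=0 [OK], height=0
  node 16: h_left=0, h_right=-1, diff=1 [OK], height=1
  node 21: h_left=-1, h_right=-1, diff=0 [OK], height=0
  node 17: h_left=1, h_right=0, diff=1 [OK], height=2
  node 23: h_left=-1, h_right=-1, diff=0 [OK], height=0
  node 30: h_left=0, h_right=-1, diff=1 [OK], height=1
  node 45: h_left=-1, h_right=-1, diff=0 [OK], height=0
  node 43: h_left=1, h_right=0, diff=1 [OK], height=2
  node 22: h_left=2, h_right=2, diff=0 [OK], height=3
All nodes satisfy the balance condition.
Result: Balanced


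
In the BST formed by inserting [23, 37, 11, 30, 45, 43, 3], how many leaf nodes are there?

Tree built from: [23, 37, 11, 30, 45, 43, 3]
Tree (level-order array): [23, 11, 37, 3, None, 30, 45, None, None, None, None, 43]
Rule: A leaf has 0 children.
Per-node child counts:
  node 23: 2 child(ren)
  node 11: 1 child(ren)
  node 3: 0 child(ren)
  node 37: 2 child(ren)
  node 30: 0 child(ren)
  node 45: 1 child(ren)
  node 43: 0 child(ren)
Matching nodes: [3, 30, 43]
Count of leaf nodes: 3


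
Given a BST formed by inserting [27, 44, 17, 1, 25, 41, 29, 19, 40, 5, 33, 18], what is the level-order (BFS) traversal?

Tree insertion order: [27, 44, 17, 1, 25, 41, 29, 19, 40, 5, 33, 18]
Tree (level-order array): [27, 17, 44, 1, 25, 41, None, None, 5, 19, None, 29, None, None, None, 18, None, None, 40, None, None, 33]
BFS from the root, enqueuing left then right child of each popped node:
  queue [27] -> pop 27, enqueue [17, 44], visited so far: [27]
  queue [17, 44] -> pop 17, enqueue [1, 25], visited so far: [27, 17]
  queue [44, 1, 25] -> pop 44, enqueue [41], visited so far: [27, 17, 44]
  queue [1, 25, 41] -> pop 1, enqueue [5], visited so far: [27, 17, 44, 1]
  queue [25, 41, 5] -> pop 25, enqueue [19], visited so far: [27, 17, 44, 1, 25]
  queue [41, 5, 19] -> pop 41, enqueue [29], visited so far: [27, 17, 44, 1, 25, 41]
  queue [5, 19, 29] -> pop 5, enqueue [none], visited so far: [27, 17, 44, 1, 25, 41, 5]
  queue [19, 29] -> pop 19, enqueue [18], visited so far: [27, 17, 44, 1, 25, 41, 5, 19]
  queue [29, 18] -> pop 29, enqueue [40], visited so far: [27, 17, 44, 1, 25, 41, 5, 19, 29]
  queue [18, 40] -> pop 18, enqueue [none], visited so far: [27, 17, 44, 1, 25, 41, 5, 19, 29, 18]
  queue [40] -> pop 40, enqueue [33], visited so far: [27, 17, 44, 1, 25, 41, 5, 19, 29, 18, 40]
  queue [33] -> pop 33, enqueue [none], visited so far: [27, 17, 44, 1, 25, 41, 5, 19, 29, 18, 40, 33]
Result: [27, 17, 44, 1, 25, 41, 5, 19, 29, 18, 40, 33]


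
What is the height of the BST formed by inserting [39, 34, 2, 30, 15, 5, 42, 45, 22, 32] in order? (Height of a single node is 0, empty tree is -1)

Insertion order: [39, 34, 2, 30, 15, 5, 42, 45, 22, 32]
Tree (level-order array): [39, 34, 42, 2, None, None, 45, None, 30, None, None, 15, 32, 5, 22]
Compute height bottom-up (empty subtree = -1):
  height(5) = 1 + max(-1, -1) = 0
  height(22) = 1 + max(-1, -1) = 0
  height(15) = 1 + max(0, 0) = 1
  height(32) = 1 + max(-1, -1) = 0
  height(30) = 1 + max(1, 0) = 2
  height(2) = 1 + max(-1, 2) = 3
  height(34) = 1 + max(3, -1) = 4
  height(45) = 1 + max(-1, -1) = 0
  height(42) = 1 + max(-1, 0) = 1
  height(39) = 1 + max(4, 1) = 5
Height = 5


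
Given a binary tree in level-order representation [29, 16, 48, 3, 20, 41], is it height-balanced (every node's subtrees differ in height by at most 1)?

Tree (level-order array): [29, 16, 48, 3, 20, 41]
Definition: a tree is height-balanced if, at every node, |h(left) - h(right)| <= 1 (empty subtree has height -1).
Bottom-up per-node check:
  node 3: h_left=-1, h_right=-1, diff=0 [OK], height=0
  node 20: h_left=-1, h_right=-1, diff=0 [OK], height=0
  node 16: h_left=0, h_right=0, diff=0 [OK], height=1
  node 41: h_left=-1, h_right=-1, diff=0 [OK], height=0
  node 48: h_left=0, h_right=-1, diff=1 [OK], height=1
  node 29: h_left=1, h_right=1, diff=0 [OK], height=2
All nodes satisfy the balance condition.
Result: Balanced


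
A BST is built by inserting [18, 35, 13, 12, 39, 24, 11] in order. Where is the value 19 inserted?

Starting tree (level order): [18, 13, 35, 12, None, 24, 39, 11]
Insertion path: 18 -> 35 -> 24
Result: insert 19 as left child of 24
Final tree (level order): [18, 13, 35, 12, None, 24, 39, 11, None, 19]


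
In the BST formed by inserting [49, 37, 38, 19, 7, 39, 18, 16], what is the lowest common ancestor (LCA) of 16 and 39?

Tree insertion order: [49, 37, 38, 19, 7, 39, 18, 16]
Tree (level-order array): [49, 37, None, 19, 38, 7, None, None, 39, None, 18, None, None, 16]
In a BST, the LCA of p=16, q=39 is the first node v on the
root-to-leaf path with p <= v <= q (go left if both < v, right if both > v).
Walk from root:
  at 49: both 16 and 39 < 49, go left
  at 37: 16 <= 37 <= 39, this is the LCA
LCA = 37


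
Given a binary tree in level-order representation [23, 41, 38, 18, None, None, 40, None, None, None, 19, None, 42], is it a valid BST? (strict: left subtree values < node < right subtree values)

Level-order array: [23, 41, 38, 18, None, None, 40, None, None, None, 19, None, 42]
Validate using subtree bounds (lo, hi): at each node, require lo < value < hi,
then recurse left with hi=value and right with lo=value.
Preorder trace (stopping at first violation):
  at node 23 with bounds (-inf, +inf): OK
  at node 41 with bounds (-inf, 23): VIOLATION
Node 41 violates its bound: not (-inf < 41 < 23).
Result: Not a valid BST


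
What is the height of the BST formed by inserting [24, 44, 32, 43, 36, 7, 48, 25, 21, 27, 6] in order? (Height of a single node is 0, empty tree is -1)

Insertion order: [24, 44, 32, 43, 36, 7, 48, 25, 21, 27, 6]
Tree (level-order array): [24, 7, 44, 6, 21, 32, 48, None, None, None, None, 25, 43, None, None, None, 27, 36]
Compute height bottom-up (empty subtree = -1):
  height(6) = 1 + max(-1, -1) = 0
  height(21) = 1 + max(-1, -1) = 0
  height(7) = 1 + max(0, 0) = 1
  height(27) = 1 + max(-1, -1) = 0
  height(25) = 1 + max(-1, 0) = 1
  height(36) = 1 + max(-1, -1) = 0
  height(43) = 1 + max(0, -1) = 1
  height(32) = 1 + max(1, 1) = 2
  height(48) = 1 + max(-1, -1) = 0
  height(44) = 1 + max(2, 0) = 3
  height(24) = 1 + max(1, 3) = 4
Height = 4


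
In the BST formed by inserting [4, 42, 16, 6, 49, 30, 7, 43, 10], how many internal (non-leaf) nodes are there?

Tree built from: [4, 42, 16, 6, 49, 30, 7, 43, 10]
Tree (level-order array): [4, None, 42, 16, 49, 6, 30, 43, None, None, 7, None, None, None, None, None, 10]
Rule: An internal node has at least one child.
Per-node child counts:
  node 4: 1 child(ren)
  node 42: 2 child(ren)
  node 16: 2 child(ren)
  node 6: 1 child(ren)
  node 7: 1 child(ren)
  node 10: 0 child(ren)
  node 30: 0 child(ren)
  node 49: 1 child(ren)
  node 43: 0 child(ren)
Matching nodes: [4, 42, 16, 6, 7, 49]
Count of internal (non-leaf) nodes: 6


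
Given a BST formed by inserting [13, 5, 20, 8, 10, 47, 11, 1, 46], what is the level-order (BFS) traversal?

Tree insertion order: [13, 5, 20, 8, 10, 47, 11, 1, 46]
Tree (level-order array): [13, 5, 20, 1, 8, None, 47, None, None, None, 10, 46, None, None, 11]
BFS from the root, enqueuing left then right child of each popped node:
  queue [13] -> pop 13, enqueue [5, 20], visited so far: [13]
  queue [5, 20] -> pop 5, enqueue [1, 8], visited so far: [13, 5]
  queue [20, 1, 8] -> pop 20, enqueue [47], visited so far: [13, 5, 20]
  queue [1, 8, 47] -> pop 1, enqueue [none], visited so far: [13, 5, 20, 1]
  queue [8, 47] -> pop 8, enqueue [10], visited so far: [13, 5, 20, 1, 8]
  queue [47, 10] -> pop 47, enqueue [46], visited so far: [13, 5, 20, 1, 8, 47]
  queue [10, 46] -> pop 10, enqueue [11], visited so far: [13, 5, 20, 1, 8, 47, 10]
  queue [46, 11] -> pop 46, enqueue [none], visited so far: [13, 5, 20, 1, 8, 47, 10, 46]
  queue [11] -> pop 11, enqueue [none], visited so far: [13, 5, 20, 1, 8, 47, 10, 46, 11]
Result: [13, 5, 20, 1, 8, 47, 10, 46, 11]


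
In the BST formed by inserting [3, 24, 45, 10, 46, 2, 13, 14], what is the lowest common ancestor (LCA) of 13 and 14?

Tree insertion order: [3, 24, 45, 10, 46, 2, 13, 14]
Tree (level-order array): [3, 2, 24, None, None, 10, 45, None, 13, None, 46, None, 14]
In a BST, the LCA of p=13, q=14 is the first node v on the
root-to-leaf path with p <= v <= q (go left if both < v, right if both > v).
Walk from root:
  at 3: both 13 and 14 > 3, go right
  at 24: both 13 and 14 < 24, go left
  at 10: both 13 and 14 > 10, go right
  at 13: 13 <= 13 <= 14, this is the LCA
LCA = 13


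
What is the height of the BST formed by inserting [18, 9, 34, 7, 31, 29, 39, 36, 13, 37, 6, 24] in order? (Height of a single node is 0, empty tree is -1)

Insertion order: [18, 9, 34, 7, 31, 29, 39, 36, 13, 37, 6, 24]
Tree (level-order array): [18, 9, 34, 7, 13, 31, 39, 6, None, None, None, 29, None, 36, None, None, None, 24, None, None, 37]
Compute height bottom-up (empty subtree = -1):
  height(6) = 1 + max(-1, -1) = 0
  height(7) = 1 + max(0, -1) = 1
  height(13) = 1 + max(-1, -1) = 0
  height(9) = 1 + max(1, 0) = 2
  height(24) = 1 + max(-1, -1) = 0
  height(29) = 1 + max(0, -1) = 1
  height(31) = 1 + max(1, -1) = 2
  height(37) = 1 + max(-1, -1) = 0
  height(36) = 1 + max(-1, 0) = 1
  height(39) = 1 + max(1, -1) = 2
  height(34) = 1 + max(2, 2) = 3
  height(18) = 1 + max(2, 3) = 4
Height = 4
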